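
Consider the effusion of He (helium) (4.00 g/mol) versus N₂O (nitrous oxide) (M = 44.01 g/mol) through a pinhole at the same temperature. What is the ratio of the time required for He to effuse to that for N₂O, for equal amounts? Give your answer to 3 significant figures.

Using Graham's law: t_He/t_N₂O = √(M_He/M_N₂O) = √(4.00/44.01) = √0.09089 = 0.301.

0.301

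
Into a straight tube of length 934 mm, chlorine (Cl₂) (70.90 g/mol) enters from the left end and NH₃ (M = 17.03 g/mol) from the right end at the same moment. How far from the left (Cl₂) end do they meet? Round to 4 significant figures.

Graham's law gives d_Cl₂/d_NH₃ = rate_Cl₂/rate_NH₃ = √(M_NH₃/M_Cl₂) = √(17.03/70.90) = 0.4901.
With d_Cl₂ + d_NH₃ = 934 mm, d_NH₃ = 934/(1 + 0.4901) = 626.8 mm.
d_Cl₂ = 934 − 626.8 = 307.2 mm.

307.2 mm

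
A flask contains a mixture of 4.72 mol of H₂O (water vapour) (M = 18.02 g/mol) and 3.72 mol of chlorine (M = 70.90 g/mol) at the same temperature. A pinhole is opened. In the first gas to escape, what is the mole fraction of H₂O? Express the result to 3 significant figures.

0.716

Each component's effusion rate ∝ (its partial pressure)·(1/√M) ∝ n_i/√M_i.
x_H₂O(eff) = (n_H₂O/√M_H₂O) / (n_H₂O/√M_H₂O + n_Cl₂/√M_Cl₂)
= (4.72/√18.02) / (4.72/√18.02 + 3.72/√70.90) = 1.112/(1.112 + 0.4418) = 0.716.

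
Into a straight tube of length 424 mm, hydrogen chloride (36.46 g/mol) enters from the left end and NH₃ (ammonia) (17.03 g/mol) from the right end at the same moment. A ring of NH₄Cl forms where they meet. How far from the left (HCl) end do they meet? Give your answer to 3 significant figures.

Distances travelled in equal time are proportional to diffusion rates, so d_HCl/d_NH₃ = √(M_NH₃/M_HCl) = √(17.03/36.46) = 0.6834.
With d_HCl + d_NH₃ = 424 mm, d_NH₃ = 424/(1 + 0.6834) = 251.9 mm.
d_HCl = 424 − 251.9 = 172 mm.

172 mm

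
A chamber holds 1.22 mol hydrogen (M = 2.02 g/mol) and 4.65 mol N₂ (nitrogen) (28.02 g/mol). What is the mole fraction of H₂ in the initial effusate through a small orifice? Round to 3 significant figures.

0.494

Each component's effusion rate ∝ (its partial pressure)·(1/√M) ∝ n_i/√M_i.
x_H₂(eff) = (n_H₂/√M_H₂) / (n_H₂/√M_H₂ + n_N₂/√M_N₂)
= (1.22/√2.02) / (1.22/√2.02 + 4.65/√28.02) = 0.8584/(0.8584 + 0.8785) = 0.494.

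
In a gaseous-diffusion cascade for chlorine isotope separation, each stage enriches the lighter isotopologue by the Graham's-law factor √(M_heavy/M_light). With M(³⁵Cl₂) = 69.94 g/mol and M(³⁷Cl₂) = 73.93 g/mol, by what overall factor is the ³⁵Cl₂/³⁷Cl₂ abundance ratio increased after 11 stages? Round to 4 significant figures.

1.357

Overall factor = α^11 with α = √(73.93/69.94), i.e. (73.93/69.94)^(11/2).
= 1.05705^(11/2) = 1.357.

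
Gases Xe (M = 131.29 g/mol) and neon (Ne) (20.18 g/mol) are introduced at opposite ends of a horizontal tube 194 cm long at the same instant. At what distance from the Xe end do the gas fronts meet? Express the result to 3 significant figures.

54.6 cm

Graham's law gives d_Xe/d_Ne = rate_Xe/rate_Ne = √(M_Ne/M_Xe) = √(20.18/131.29) = 0.3921.
With d_Xe + d_Ne = 194 cm, d_Ne = 194/(1 + 0.3921) = 139.4 cm.
d_Xe = 194 − 139.4 = 54.6 cm.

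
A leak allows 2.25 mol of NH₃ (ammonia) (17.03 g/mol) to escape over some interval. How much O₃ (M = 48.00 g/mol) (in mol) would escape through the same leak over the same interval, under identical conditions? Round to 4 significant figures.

Since effusion rate ∝ 1/√M, rate_O₃/rate_NH₃ = √(M_NH₃/M_O₃) = √(17.03/48.00) = √0.3548 = 0.5956.
So the amount for O₃ is 2.25 × 0.5956 = 1.340 mol.

1.340 mol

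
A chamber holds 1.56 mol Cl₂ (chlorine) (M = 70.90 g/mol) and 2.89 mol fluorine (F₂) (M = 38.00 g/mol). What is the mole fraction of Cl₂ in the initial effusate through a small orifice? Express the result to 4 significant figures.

0.2832

Each component's effusion rate ∝ (its partial pressure)·(1/√M) ∝ n_i/√M_i.
Mole fraction of Cl₂ in the effusate = (n_Cl₂/√M_Cl₂) / (n_Cl₂/√M_Cl₂ + n_F₂/√M_F₂)
= (1.56/√70.90) / (1.56/√70.90 + 2.89/√38.00) = 0.1853/(0.1853 + 0.4688) = 0.2832.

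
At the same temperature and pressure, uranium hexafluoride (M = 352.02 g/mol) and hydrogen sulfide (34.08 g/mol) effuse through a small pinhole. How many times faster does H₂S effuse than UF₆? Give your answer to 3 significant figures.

3.21

Since effusion rate ∝ 1/√M, rate_H₂S/rate_UF₆ = √(M_UF₆/M_H₂S) = √(352.02/34.08) = √10.33 = 3.21.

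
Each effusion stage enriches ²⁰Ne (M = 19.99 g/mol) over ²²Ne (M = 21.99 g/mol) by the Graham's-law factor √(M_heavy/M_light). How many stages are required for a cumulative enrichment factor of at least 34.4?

75

Single-stage factor α = √(21.99/19.99), so ln α = ½ ln(1.10005) = 0.04768.
Need α^N ≥ 34.4 ⇒ N ≥ ln(34.4) / ln α = 3.538 / 0.04768 = 74.21.
Minimum whole number of stages: N = 75.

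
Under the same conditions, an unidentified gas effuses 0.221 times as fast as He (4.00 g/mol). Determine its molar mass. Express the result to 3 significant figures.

Using Graham's law: rate_X/rate_He = √(M_He/M_X).
0.221 = √(4.00/M_X)
M_X = 4.00 / 0.221² = 4.00 / 0.04884 = 81.9 g/mol

81.9 g/mol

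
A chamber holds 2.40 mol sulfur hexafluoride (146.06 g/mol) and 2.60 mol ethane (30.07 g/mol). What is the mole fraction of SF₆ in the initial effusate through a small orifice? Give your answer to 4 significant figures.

Effusion rate of each component ∝ n_i/√M_i (partial pressure × 1/√M).
So x_SF₆ in the escaping gas = (n_SF₆/√M_SF₆) / Σ(n_i/√M_i)
= (2.40/√146.06) / (2.40/√146.06 + 2.60/√30.07) = 0.1986/(0.1986 + 0.4741) = 0.2952.

0.2952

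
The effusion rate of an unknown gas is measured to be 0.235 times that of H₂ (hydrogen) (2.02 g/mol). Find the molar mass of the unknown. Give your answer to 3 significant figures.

36.6 g/mol

By Graham's law, rate_X/rate_H₂ = √(M_H₂/M_X).
0.235 = √(2.02/M_X)
M_X = 2.02 / 0.235² = 2.02 / 0.05522 = 36.6 g/mol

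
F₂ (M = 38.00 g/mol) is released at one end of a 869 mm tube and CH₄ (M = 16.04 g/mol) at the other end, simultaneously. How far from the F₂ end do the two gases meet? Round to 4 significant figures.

342.2 mm

Graham's law gives d_F₂/d_CH₄ = rate_F₂/rate_CH₄ = √(M_CH₄/M_F₂) = √(16.04/38.00) = 0.6497.
With d_F₂ + d_CH₄ = 869 mm, d_CH₄ = 869/(1 + 0.6497) = 526.8 mm.
d_F₂ = 869 − 526.8 = 342.2 mm.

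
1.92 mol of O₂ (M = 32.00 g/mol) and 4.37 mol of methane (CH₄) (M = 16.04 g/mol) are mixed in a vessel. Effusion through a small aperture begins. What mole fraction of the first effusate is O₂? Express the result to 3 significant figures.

The effusion rate of species i is ∝ p_i/√M_i ∝ n_i/√M_i.
Mole fraction of O₂ in the effusate = (n_O₂/√M_O₂) / (n_O₂/√M_O₂ + n_CH₄/√M_CH₄)
= (1.92/√32.00) / (1.92/√32.00 + 4.37/√16.04) = 0.3394/(0.3394 + 1.091) = 0.237.

0.237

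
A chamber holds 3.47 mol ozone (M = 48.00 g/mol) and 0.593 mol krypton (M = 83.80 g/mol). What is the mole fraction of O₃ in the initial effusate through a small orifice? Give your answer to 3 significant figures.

0.885

Each component's effusion rate ∝ (its partial pressure)·(1/√M) ∝ n_i/√M_i.
Mole fraction of O₃ in the effusate = (n_O₃/√M_O₃) / (n_O₃/√M_O₃ + n_Kr/√M_Kr)
= (3.47/√48.00) / (3.47/√48.00 + 0.593/√83.80) = 0.5009/(0.5009 + 0.06478) = 0.885.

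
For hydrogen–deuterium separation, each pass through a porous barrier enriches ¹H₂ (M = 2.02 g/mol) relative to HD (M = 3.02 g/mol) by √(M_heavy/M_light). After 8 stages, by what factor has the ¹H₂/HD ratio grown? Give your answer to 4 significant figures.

4.996

Overall factor = α^8 with α = √(3.02/2.02), i.e. (3.02/2.02)^(8/2).
= 1.49505^4 = 4.996.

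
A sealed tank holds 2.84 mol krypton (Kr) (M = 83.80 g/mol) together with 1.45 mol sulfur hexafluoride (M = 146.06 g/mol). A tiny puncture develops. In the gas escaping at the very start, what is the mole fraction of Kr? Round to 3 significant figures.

0.721

Each component's effusion rate ∝ (its partial pressure)·(1/√M) ∝ n_i/√M_i.
x_Kr(eff) = (n_Kr/√M_Kr) / (n_Kr/√M_Kr + n_SF₆/√M_SF₆)
= (2.84/√83.80) / (2.84/√83.80 + 1.45/√146.06) = 0.3102/(0.3102 + 0.1200) = 0.721.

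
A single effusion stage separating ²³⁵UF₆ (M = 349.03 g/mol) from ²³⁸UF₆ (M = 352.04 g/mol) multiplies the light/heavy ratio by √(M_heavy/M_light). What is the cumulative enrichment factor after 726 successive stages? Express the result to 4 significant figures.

22.58

Overall factor = α^726 with α = √(352.04/349.03), i.e. (352.04/349.03)^(726/2).
= 1.00862^363 = 22.58.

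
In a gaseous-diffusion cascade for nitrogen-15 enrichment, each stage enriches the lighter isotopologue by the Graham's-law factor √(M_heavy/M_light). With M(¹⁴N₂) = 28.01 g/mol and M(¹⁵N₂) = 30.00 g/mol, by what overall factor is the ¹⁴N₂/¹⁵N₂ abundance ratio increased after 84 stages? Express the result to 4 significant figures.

Each stage multiplies the ratio by α = √(30.00/28.01), so after 84 stages the overall factor is α^84 = (30.00/28.01)^(84/2).
= 1.07105^42 = 17.86.

17.86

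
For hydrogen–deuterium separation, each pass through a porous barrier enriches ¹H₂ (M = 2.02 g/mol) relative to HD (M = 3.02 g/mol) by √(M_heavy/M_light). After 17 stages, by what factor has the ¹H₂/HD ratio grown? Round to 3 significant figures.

Overall factor = α^17 with α = √(3.02/2.02), i.e. (3.02/2.02)^(17/2).
= 1.49505^(17/2) = 30.5.

30.5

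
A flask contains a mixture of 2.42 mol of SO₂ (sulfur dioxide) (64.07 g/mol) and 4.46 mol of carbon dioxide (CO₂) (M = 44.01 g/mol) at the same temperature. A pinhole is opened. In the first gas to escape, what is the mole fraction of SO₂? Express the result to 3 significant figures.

0.310

Rate_i ∝ x_i/√M_i (Graham's law weighted by mole fraction), so the effusate composition follows n_i/√M_i.
Mole fraction of SO₂ in the effusate = (n_SO₂/√M_SO₂) / (n_SO₂/√M_SO₂ + n_CO₂/√M_CO₂)
= (2.42/√64.07) / (2.42/√64.07 + 4.46/√44.01) = 0.3023/(0.3023 + 0.6723) = 0.310.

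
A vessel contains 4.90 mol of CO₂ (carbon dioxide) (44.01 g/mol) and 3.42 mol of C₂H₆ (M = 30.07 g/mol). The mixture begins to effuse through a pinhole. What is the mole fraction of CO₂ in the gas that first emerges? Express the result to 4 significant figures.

Rate_i ∝ x_i/√M_i (Graham's law weighted by mole fraction), so the effusate composition follows n_i/√M_i.
So x_CO₂ in the escaping gas = (n_CO₂/√M_CO₂) / Σ(n_i/√M_i)
= (4.90/√44.01) / (4.90/√44.01 + 3.42/√30.07) = 0.7386/(0.7386 + 0.6237) = 0.5422.

0.5422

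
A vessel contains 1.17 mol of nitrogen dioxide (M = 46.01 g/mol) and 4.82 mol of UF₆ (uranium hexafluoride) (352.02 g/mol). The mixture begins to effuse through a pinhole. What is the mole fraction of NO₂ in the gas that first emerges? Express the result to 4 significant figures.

0.4017

Effusion rate of each component ∝ n_i/√M_i (partial pressure × 1/√M).
x_NO₂(eff) = (n_NO₂/√M_NO₂) / (n_NO₂/√M_NO₂ + n_UF₆/√M_UF₆)
= (1.17/√46.01) / (1.17/√46.01 + 4.82/√352.02) = 0.1725/(0.1725 + 0.2569) = 0.4017.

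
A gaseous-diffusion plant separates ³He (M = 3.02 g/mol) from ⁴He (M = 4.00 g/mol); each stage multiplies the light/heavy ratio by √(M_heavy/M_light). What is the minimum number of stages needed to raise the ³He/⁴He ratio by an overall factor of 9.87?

17

With α = √(4.00/3.02) per stage, ln α = ½ ln(1.32450) = 0.1405.
Need α^N ≥ 9.87 ⇒ N ≥ ln(9.87) / ln α = 2.289 / 0.1405 = 16.29.
Minimum whole number of stages: N = 17.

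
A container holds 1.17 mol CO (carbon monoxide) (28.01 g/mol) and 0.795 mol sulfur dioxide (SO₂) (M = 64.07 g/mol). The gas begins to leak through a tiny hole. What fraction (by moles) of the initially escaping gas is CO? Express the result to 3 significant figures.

Effusion rate of each component ∝ n_i/√M_i (partial pressure × 1/√M).
x_CO(eff) = (n_CO/√M_CO) / (n_CO/√M_CO + n_SO₂/√M_SO₂)
= (1.17/√28.01) / (1.17/√28.01 + 0.795/√64.07) = 0.2211/(0.2211 + 0.09932) = 0.690.

0.690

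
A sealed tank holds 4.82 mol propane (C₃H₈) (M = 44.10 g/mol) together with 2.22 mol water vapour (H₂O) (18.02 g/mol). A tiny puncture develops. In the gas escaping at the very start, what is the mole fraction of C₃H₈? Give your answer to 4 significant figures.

The effusion rate of species i is ∝ p_i/√M_i ∝ n_i/√M_i.
x_C₃H₈(eff) = (n_C₃H₈/√M_C₃H₈) / (n_C₃H₈/√M_C₃H₈ + n_H₂O/√M_H₂O)
= (4.82/√44.10) / (4.82/√44.10 + 2.22/√18.02) = 0.7258/(0.7258 + 0.5230) = 0.5812.

0.5812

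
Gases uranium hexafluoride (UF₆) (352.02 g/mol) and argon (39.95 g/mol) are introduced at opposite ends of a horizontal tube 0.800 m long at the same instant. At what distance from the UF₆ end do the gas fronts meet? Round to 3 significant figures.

The fronts meet when d_UF₆ + d_Ar = L with d_UF₆/d_Ar = √(M_Ar/M_UF₆) (Graham's law). Here √(M_Ar/M_UF₆) = √(39.95/352.02) = 0.3369.
With d_UF₆ + d_Ar = 0.800 m, d_Ar = 0.800/(1 + 0.3369) = 0.5984 m.
d_UF₆ = 0.800 − 0.5984 = 0.202 m.

0.202 m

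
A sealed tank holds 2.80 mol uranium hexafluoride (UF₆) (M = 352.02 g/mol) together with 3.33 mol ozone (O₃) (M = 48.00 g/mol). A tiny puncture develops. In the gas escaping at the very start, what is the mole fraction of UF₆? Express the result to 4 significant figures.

Rate_i ∝ x_i/√M_i (Graham's law weighted by mole fraction), so the effusate composition follows n_i/√M_i.
x_UF₆(eff) = (n_UF₆/√M_UF₆) / (n_UF₆/√M_UF₆ + n_O₃/√M_O₃)
= (2.80/√352.02) / (2.80/√352.02 + 3.33/√48.00) = 0.1492/(0.1492 + 0.4806) = 0.2369.

0.2369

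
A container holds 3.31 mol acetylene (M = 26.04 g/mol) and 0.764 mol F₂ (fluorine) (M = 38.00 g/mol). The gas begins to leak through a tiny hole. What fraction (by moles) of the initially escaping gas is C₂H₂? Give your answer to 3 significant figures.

The effusion rate of species i is ∝ p_i/√M_i ∝ n_i/√M_i.
So x_C₂H₂ in the escaping gas = (n_C₂H₂/√M_C₂H₂) / Σ(n_i/√M_i)
= (3.31/√26.04) / (3.31/√26.04 + 0.764/√38.00) = 0.6486/(0.6486 + 0.1239) = 0.840.

0.840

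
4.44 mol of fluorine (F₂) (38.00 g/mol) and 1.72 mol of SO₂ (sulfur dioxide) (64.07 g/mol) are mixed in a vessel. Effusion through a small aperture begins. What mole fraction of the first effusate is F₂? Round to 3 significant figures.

The effusion rate of species i is ∝ p_i/√M_i ∝ n_i/√M_i.
Mole fraction of F₂ in the effusate = (n_F₂/√M_F₂) / (n_F₂/√M_F₂ + n_SO₂/√M_SO₂)
= (4.44/√38.00) / (4.44/√38.00 + 1.72/√64.07) = 0.7203/(0.7203 + 0.2149) = 0.770.

0.770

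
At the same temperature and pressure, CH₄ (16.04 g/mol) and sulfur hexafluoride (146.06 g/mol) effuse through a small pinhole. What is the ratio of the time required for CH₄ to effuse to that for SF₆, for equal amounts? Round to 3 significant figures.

0.331

Graham's law gives t_CH₄/t_SF₆ = √(M_CH₄/M_SF₆) = √(16.04/146.06) = √0.1098 = 0.331.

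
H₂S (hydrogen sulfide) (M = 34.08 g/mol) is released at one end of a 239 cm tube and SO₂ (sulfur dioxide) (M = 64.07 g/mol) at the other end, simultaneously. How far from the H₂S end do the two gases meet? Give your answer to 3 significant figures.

Distances travelled in equal time are proportional to diffusion rates, so d_H₂S/d_SO₂ = √(M_SO₂/M_H₂S) = √(64.07/34.08) = 1.371.
With d_H₂S + d_SO₂ = 239 cm, d_SO₂ = 239/(1 + 1.371) = 100.8 cm.
d_H₂S = 239 − 100.8 = 138 cm.

138 cm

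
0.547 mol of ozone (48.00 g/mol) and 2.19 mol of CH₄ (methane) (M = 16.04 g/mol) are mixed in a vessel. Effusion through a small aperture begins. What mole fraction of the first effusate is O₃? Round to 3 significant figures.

Rate_i ∝ x_i/√M_i (Graham's law weighted by mole fraction), so the effusate composition follows n_i/√M_i.
Mole fraction of O₃ in the effusate = (n_O₃/√M_O₃) / (n_O₃/√M_O₃ + n_CH₄/√M_CH₄)
= (0.547/√48.00) / (0.547/√48.00 + 2.19/√16.04) = 0.07895/(0.07895 + 0.5468) = 0.126.

0.126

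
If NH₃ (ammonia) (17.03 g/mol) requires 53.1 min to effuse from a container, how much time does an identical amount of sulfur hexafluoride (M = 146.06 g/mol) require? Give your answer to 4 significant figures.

155.5 min

Graham's law gives t_SF₆/t_NH₃ = √(M_SF₆/M_NH₃) = √(146.06/17.03) = √8.577 = 2.929.
So the time for SF₆ is 53.1 × 2.929 = 155.5 min.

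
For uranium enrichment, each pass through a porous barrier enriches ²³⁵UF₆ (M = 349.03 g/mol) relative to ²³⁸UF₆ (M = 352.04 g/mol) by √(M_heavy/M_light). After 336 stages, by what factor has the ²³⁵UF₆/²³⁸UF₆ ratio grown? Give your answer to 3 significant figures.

4.23

Each stage multiplies the ratio by α = √(352.04/349.03), so after 336 stages the overall factor is α^336 = (352.04/349.03)^(336/2).
= 1.00862^168 = 4.23.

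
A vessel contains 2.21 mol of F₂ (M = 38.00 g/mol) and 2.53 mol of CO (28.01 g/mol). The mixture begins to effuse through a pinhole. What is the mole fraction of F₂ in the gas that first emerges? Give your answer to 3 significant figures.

0.429

Rate_i ∝ x_i/√M_i (Graham's law weighted by mole fraction), so the effusate composition follows n_i/√M_i.
So x_F₂ in the escaping gas = (n_F₂/√M_F₂) / Σ(n_i/√M_i)
= (2.21/√38.00) / (2.21/√38.00 + 2.53/√28.01) = 0.3585/(0.3585 + 0.4780) = 0.429.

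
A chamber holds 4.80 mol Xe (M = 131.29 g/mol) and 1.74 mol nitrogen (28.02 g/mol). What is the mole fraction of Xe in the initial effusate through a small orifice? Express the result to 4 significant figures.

0.5603

Effusion rate of each component ∝ n_i/√M_i (partial pressure × 1/√M).
Mole fraction of Xe in the effusate = (n_Xe/√M_Xe) / (n_Xe/√M_Xe + n_N₂/√M_N₂)
= (4.80/√131.29) / (4.80/√131.29 + 1.74/√28.02) = 0.4189/(0.4189 + 0.3287) = 0.5603.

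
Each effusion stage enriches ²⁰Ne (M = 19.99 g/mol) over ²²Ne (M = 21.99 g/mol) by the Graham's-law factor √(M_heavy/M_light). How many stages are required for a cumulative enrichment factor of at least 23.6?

67

With α = √(21.99/19.99) per stage, ln α = ½ ln(1.10005) = 0.04768.
Need α^N ≥ 23.6 ⇒ N ≥ ln(23.6) / ln α = 3.161 / 0.04768 = 66.30.
Rounding up, N = 67 stages.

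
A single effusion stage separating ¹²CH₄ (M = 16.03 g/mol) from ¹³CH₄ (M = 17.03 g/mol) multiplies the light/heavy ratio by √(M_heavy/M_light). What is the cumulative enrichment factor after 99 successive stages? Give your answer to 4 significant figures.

19.99

The single-stage factor is √(M_heavy/M_light), so 99 stages give [√(17.03/16.03)]^99 = (17.03/16.03)^(99/2).
= 1.06238^(99/2) = 19.99.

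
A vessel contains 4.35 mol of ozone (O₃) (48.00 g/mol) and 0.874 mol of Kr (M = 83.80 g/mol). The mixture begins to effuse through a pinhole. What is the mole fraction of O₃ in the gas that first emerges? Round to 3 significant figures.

Rate_i ∝ x_i/√M_i (Graham's law weighted by mole fraction), so the effusate composition follows n_i/√M_i.
x_O₃(eff) = (n_O₃/√M_O₃) / (n_O₃/√M_O₃ + n_Kr/√M_Kr)
= (4.35/√48.00) / (4.35/√48.00 + 0.874/√83.80) = 0.6279/(0.6279 + 0.09547) = 0.868.

0.868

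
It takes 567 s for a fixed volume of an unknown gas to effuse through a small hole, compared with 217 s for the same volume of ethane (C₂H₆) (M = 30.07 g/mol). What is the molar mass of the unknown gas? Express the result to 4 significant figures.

By Graham's law, t_X/t_C₂H₆ = √(M_X/M_C₂H₆).
567/217 = 2.613 = √(M_X/30.07)
M_X = 30.07 × 2.613² = 30.07 × 6.827 = 205.3 g/mol

205.3 g/mol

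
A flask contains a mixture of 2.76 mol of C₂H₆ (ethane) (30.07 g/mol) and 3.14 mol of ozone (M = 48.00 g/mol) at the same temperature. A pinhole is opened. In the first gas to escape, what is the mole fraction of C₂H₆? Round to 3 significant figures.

0.526

The effusion rate of species i is ∝ p_i/√M_i ∝ n_i/√M_i.
x_C₂H₆(eff) = (n_C₂H₆/√M_C₂H₆) / (n_C₂H₆/√M_C₂H₆ + n_O₃/√M_O₃)
= (2.76/√30.07) / (2.76/√30.07 + 3.14/√48.00) = 0.5033/(0.5033 + 0.4532) = 0.526.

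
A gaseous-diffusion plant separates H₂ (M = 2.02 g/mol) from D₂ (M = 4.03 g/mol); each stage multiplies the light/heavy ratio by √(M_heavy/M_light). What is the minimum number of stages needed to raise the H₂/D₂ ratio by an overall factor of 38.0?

11

Per stage α = (4.03/2.02)^(1/2) = 1.99505^0.5, giving ln α = 0.3453.
Need α^N ≥ 38.0 ⇒ N ≥ ln(38.0) / ln α = 3.638 / 0.3453 = 10.53.
Minimum whole number of stages: N = 11.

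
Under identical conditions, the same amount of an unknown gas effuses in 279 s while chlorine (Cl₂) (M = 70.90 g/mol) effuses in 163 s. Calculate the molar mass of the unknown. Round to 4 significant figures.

From Graham's law, t_X/t_Cl₂ = √(M_X/M_Cl₂).
279/163 = 1.712 = √(M_X/70.90)
M_X = 70.90 × 1.712² = 70.90 × 2.930 = 207.7 g/mol

207.7 g/mol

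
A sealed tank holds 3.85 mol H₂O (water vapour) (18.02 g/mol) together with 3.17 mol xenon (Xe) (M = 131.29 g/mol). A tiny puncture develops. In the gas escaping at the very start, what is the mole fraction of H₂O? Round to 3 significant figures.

The effusion rate of species i is ∝ p_i/√M_i ∝ n_i/√M_i.
x_H₂O(eff) = (n_H₂O/√M_H₂O) / (n_H₂O/√M_H₂O + n_Xe/√M_Xe)
= (3.85/√18.02) / (3.85/√18.02 + 3.17/√131.29) = 0.9069/(0.9069 + 0.2767) = 0.766.

0.766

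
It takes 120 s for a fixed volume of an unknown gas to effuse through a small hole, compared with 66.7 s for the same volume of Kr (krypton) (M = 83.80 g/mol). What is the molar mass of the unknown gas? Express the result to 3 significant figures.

271 g/mol

By Graham's law, t_X/t_Kr = √(M_X/M_Kr).
120/66.7 = 1.799 = √(M_X/83.80)
M_X = 83.80 × 1.799² = 83.80 × 3.237 = 271 g/mol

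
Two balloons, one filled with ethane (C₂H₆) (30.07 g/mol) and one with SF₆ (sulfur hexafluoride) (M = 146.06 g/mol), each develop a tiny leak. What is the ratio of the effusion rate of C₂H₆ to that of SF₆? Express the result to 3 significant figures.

Since effusion rate ∝ 1/√M, rate_C₂H₆/rate_SF₆ = √(M_SF₆/M_C₂H₆) = √(146.06/30.07) = √4.857 = 2.20.

2.20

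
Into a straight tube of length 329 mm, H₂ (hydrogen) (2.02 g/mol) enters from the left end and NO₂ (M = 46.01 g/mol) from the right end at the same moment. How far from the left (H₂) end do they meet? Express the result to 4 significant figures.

272.0 mm

The fronts meet when d_H₂ + d_NO₂ = L with d_H₂/d_NO₂ = √(M_NO₂/M_H₂) (Graham's law). Here √(M_NO₂/M_H₂) = √(46.01/2.02) = 4.773.
With d_H₂ + d_NO₂ = 329 mm, d_NO₂ = 329/(1 + 4.773) = 56.99 mm.
d_H₂ = 329 − 56.99 = 272.0 mm.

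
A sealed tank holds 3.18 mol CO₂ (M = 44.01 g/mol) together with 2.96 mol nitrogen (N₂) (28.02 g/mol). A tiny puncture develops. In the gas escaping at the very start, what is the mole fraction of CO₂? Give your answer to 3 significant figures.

0.462

Rate_i ∝ x_i/√M_i (Graham's law weighted by mole fraction), so the effusate composition follows n_i/√M_i.
So x_CO₂ in the escaping gas = (n_CO₂/√M_CO₂) / Σ(n_i/√M_i)
= (3.18/√44.01) / (3.18/√44.01 + 2.96/√28.02) = 0.4793/(0.4793 + 0.5592) = 0.462.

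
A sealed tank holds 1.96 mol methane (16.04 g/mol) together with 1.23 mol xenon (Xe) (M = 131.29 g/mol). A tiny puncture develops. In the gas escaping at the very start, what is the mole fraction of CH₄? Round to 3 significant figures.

0.820

Each component's effusion rate ∝ (its partial pressure)·(1/√M) ∝ n_i/√M_i.
So x_CH₄ in the escaping gas = (n_CH₄/√M_CH₄) / Σ(n_i/√M_i)
= (1.96/√16.04) / (1.96/√16.04 + 1.23/√131.29) = 0.4894/(0.4894 + 0.1073) = 0.820.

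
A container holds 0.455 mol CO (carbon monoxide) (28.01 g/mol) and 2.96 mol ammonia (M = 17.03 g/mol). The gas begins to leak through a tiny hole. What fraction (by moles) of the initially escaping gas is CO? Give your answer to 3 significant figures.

0.107

Effusion rate of each component ∝ n_i/√M_i (partial pressure × 1/√M).
x_CO(eff) = (n_CO/√M_CO) / (n_CO/√M_CO + n_NH₃/√M_NH₃)
= (0.455/√28.01) / (0.455/√28.01 + 2.96/√17.03) = 0.08597/(0.08597 + 0.7173) = 0.107.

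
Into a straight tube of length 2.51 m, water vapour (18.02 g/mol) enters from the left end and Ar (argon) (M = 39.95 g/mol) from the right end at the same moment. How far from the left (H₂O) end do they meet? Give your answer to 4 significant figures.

In equal time, each gas travels a distance ∝ its rate ∝ 1/√M, so d_H₂O/d_Ar = √(M_Ar/M_H₂O) = √(39.95/18.02) = 1.489.
With d_H₂O + d_Ar = 2.51 m, d_Ar = 2.51/(1 + 1.489) = 1.008 m.
d_H₂O = 2.51 − 1.008 = 1.502 m.

1.502 m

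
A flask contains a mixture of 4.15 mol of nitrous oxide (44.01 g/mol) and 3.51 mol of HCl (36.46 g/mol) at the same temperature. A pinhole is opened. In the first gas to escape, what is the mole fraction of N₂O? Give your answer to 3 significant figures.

The effusion rate of species i is ∝ p_i/√M_i ∝ n_i/√M_i.
x_N₂O(eff) = (n_N₂O/√M_N₂O) / (n_N₂O/√M_N₂O + n_HCl/√M_HCl)
= (4.15/√44.01) / (4.15/√44.01 + 3.51/√36.46) = 0.6256/(0.6256 + 0.5813) = 0.518.

0.518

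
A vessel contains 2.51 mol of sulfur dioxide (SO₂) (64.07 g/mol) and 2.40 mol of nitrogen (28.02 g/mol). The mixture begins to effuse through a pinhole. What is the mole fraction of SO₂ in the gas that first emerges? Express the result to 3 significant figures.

0.409

Rate_i ∝ x_i/√M_i (Graham's law weighted by mole fraction), so the effusate composition follows n_i/√M_i.
So x_SO₂ in the escaping gas = (n_SO₂/√M_SO₂) / Σ(n_i/√M_i)
= (2.51/√64.07) / (2.51/√64.07 + 2.40/√28.02) = 0.3136/(0.3136 + 0.4534) = 0.409.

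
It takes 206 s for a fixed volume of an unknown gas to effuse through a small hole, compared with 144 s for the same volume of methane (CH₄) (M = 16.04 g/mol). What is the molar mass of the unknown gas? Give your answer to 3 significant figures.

From Graham's law, t_X/t_CH₄ = √(M_X/M_CH₄).
206/144 = 1.431 = √(M_X/16.04)
M_X = 16.04 × 1.431² = 16.04 × 2.046 = 32.8 g/mol

32.8 g/mol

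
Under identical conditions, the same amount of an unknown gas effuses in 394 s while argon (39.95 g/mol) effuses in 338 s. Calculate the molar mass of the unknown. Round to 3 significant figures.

From Graham's law, t_X/t_Ar = √(M_X/M_Ar).
394/338 = 1.166 = √(M_X/39.95)
M_X = 39.95 × 1.166² = 39.95 × 1.359 = 54.3 g/mol

54.3 g/mol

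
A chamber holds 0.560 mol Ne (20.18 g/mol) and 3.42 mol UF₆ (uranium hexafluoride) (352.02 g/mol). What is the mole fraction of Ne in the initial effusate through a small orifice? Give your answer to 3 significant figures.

0.406

Rate_i ∝ x_i/√M_i (Graham's law weighted by mole fraction), so the effusate composition follows n_i/√M_i.
So x_Ne in the escaping gas = (n_Ne/√M_Ne) / Σ(n_i/√M_i)
= (0.560/√20.18) / (0.560/√20.18 + 3.42/√352.02) = 0.1247/(0.1247 + 0.1823) = 0.406.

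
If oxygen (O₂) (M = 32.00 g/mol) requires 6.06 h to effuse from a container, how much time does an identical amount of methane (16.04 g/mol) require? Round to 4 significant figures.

4.290 h

From Graham's law, t_CH₄/t_O₂ = √(M_CH₄/M_O₂) = √(16.04/32.00) = √0.5012 = 0.7080.
So the time for CH₄ is 6.06 × 0.7080 = 4.290 h.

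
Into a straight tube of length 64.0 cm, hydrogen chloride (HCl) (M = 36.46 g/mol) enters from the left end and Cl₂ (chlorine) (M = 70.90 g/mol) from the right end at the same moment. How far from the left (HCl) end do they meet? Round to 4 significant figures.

37.27 cm

Graham's law gives d_HCl/d_Cl₂ = rate_HCl/rate_Cl₂ = √(M_Cl₂/M_HCl) = √(70.90/36.46) = 1.394.
With d_HCl + d_Cl₂ = 64.0 cm, d_Cl₂ = 64.0/(1 + 1.394) = 26.73 cm.
d_HCl = 64.0 − 26.73 = 37.27 cm.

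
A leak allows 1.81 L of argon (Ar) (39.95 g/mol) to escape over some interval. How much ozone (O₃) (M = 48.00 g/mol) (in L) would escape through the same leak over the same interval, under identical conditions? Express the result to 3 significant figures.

1.65 L

Graham's law gives rate_O₃/rate_Ar = √(M_Ar/M_O₃) = √(39.95/48.00) = √0.8323 = 0.9123.
So the volume for O₃ is 1.81 × 0.9123 = 1.65 L.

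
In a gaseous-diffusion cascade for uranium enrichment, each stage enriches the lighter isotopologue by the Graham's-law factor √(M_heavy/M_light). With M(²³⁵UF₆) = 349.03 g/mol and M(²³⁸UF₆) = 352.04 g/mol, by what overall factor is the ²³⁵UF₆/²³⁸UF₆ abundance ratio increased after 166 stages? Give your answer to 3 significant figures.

2.04

After 166 stages the ratio has grown by (√(352.04/349.03))^166 = (352.04/349.03)^(166/2).
= 1.00862^83 = 2.04.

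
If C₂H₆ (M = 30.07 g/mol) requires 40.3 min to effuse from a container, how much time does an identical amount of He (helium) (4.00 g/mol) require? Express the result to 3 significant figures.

14.7 min

Since effusion rate ∝ 1/√M, t_He/t_C₂H₆ = √(M_He/M_C₂H₆) = √(4.00/30.07) = √0.1330 = 0.3647.
So the time for He is 40.3 × 0.3647 = 14.7 min.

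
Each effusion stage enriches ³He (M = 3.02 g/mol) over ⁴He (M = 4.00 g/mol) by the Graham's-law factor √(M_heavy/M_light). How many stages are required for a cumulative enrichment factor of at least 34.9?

Single-stage factor α = √(4.00/3.02), so ln α = ½ ln(1.32450) = 0.1405.
Need α^N ≥ 34.9 ⇒ N ≥ ln(34.9) / ln α = 3.552 / 0.1405 = 25.28.
Minimum whole number of stages: N = 26.

26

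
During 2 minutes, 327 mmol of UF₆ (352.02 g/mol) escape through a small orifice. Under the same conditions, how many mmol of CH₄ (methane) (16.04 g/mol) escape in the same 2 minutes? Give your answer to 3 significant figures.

By Graham's law, rate_CH₄/rate_UF₆ = √(M_UF₆/M_CH₄) = √(352.02/16.04) = √21.95 = 4.685.
So the amount for CH₄ is 327 × 4.685 = 1530 mmol.

1530 mmol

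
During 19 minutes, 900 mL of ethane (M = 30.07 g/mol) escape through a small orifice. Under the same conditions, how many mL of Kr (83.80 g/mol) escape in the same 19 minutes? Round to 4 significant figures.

Since effusion rate ∝ 1/√M, rate_Kr/rate_C₂H₆ = √(M_C₂H₆/M_Kr) = √(30.07/83.80) = √0.3588 = 0.5990.
So the volume for Kr is 900 × 0.5990 = 539.1 mL.

539.1 mL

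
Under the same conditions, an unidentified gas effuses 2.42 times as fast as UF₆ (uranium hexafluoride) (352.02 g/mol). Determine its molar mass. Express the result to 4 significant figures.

Since effusion rate ∝ 1/√M, rate_X/rate_UF₆ = √(M_UF₆/M_X).
2.42 = √(352.02/M_X)
M_X = 352.02 / 2.42² = 352.02 / 5.856 = 60.11 g/mol

60.11 g/mol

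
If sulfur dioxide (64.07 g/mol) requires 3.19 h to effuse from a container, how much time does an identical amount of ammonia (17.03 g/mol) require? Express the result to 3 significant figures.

Using Graham's law: t_NH₃/t_SO₂ = √(M_NH₃/M_SO₂) = √(17.03/64.07) = √0.2658 = 0.5156.
So the time for NH₃ is 3.19 × 0.5156 = 1.64 h.

1.64 h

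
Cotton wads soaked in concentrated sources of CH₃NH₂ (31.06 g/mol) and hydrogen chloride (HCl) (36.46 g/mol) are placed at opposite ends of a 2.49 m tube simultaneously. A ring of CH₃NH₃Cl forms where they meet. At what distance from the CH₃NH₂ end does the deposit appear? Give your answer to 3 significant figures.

Distances travelled in equal time are proportional to diffusion rates, so d_CH₃NH₂/d_HCl = √(M_HCl/M_CH₃NH₂) = √(36.46/31.06) = 1.083.
With d_CH₃NH₂ + d_HCl = 2.49 m, d_HCl = 2.49/(1 + 1.083) = 1.195 m.
d_CH₃NH₂ = 2.49 − 1.195 = 1.29 m.

1.29 m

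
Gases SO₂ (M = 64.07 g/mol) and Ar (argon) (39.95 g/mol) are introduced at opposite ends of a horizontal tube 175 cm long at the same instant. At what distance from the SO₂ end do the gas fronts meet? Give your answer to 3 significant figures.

Distances travelled in equal time are proportional to diffusion rates, so d_SO₂/d_Ar = √(M_Ar/M_SO₂) = √(39.95/64.07) = 0.7896.
With d_SO₂ + d_Ar = 175 cm, d_Ar = 175/(1 + 0.7896) = 97.78 cm.
d_SO₂ = 175 − 97.78 = 77.2 cm.

77.2 cm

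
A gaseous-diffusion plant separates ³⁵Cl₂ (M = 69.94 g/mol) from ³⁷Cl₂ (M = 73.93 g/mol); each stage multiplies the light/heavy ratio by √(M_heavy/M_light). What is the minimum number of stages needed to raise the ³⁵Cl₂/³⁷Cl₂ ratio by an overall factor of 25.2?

With α = √(73.93/69.94) per stage, ln α = ½ ln(1.05705) = 0.02774.
Need α^N ≥ 25.2 ⇒ N ≥ ln(25.2) / ln α = 3.227 / 0.02774 = 116.32.
Minimum whole number of stages: N = 117.

117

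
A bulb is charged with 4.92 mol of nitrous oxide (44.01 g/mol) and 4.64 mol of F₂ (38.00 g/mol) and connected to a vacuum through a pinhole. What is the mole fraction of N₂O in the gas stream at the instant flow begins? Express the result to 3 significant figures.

The effusion rate of species i is ∝ p_i/√M_i ∝ n_i/√M_i.
Mole fraction of N₂O in the effusate = (n_N₂O/√M_N₂O) / (n_N₂O/√M_N₂O + n_F₂/√M_F₂)
= (4.92/√44.01) / (4.92/√44.01 + 4.64/√38.00) = 0.7416/(0.7416 + 0.7527) = 0.496.

0.496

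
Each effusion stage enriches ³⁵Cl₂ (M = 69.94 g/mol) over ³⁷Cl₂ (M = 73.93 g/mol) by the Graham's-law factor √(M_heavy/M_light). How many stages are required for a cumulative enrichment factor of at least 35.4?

With α = √(73.93/69.94) per stage, ln α = ½ ln(1.05705) = 0.02774.
Need α^N ≥ 35.4 ⇒ N ≥ ln(35.4) / ln α = 3.567 / 0.02774 = 128.57.
Minimum whole number of stages: N = 129.

129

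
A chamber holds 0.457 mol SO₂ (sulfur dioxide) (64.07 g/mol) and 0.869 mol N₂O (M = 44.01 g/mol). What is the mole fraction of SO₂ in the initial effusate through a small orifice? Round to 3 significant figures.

0.304

Rate_i ∝ x_i/√M_i (Graham's law weighted by mole fraction), so the effusate composition follows n_i/√M_i.
Mole fraction of SO₂ in the effusate = (n_SO₂/√M_SO₂) / (n_SO₂/√M_SO₂ + n_N₂O/√M_N₂O)
= (0.457/√64.07) / (0.457/√64.07 + 0.869/√44.01) = 0.05709/(0.05709 + 0.1310) = 0.304.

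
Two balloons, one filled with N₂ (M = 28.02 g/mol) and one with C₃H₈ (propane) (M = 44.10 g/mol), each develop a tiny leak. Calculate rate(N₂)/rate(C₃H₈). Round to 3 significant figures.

Using Graham's law: rate_N₂/rate_C₃H₈ = √(M_C₃H₈/M_N₂) = √(44.10/28.02) = √1.574 = 1.25.

1.25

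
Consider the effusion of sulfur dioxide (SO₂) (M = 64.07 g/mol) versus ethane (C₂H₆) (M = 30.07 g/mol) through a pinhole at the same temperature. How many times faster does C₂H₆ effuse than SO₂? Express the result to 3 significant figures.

From Graham's law, rate_C₂H₆/rate_SO₂ = √(M_SO₂/M_C₂H₆) = √(64.07/30.07) = √2.131 = 1.46.

1.46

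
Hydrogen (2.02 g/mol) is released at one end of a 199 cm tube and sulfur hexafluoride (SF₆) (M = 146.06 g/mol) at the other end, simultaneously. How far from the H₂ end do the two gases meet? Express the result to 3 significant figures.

178 cm

Graham's law gives d_H₂/d_SF₆ = rate_H₂/rate_SF₆ = √(M_SF₆/M_H₂) = √(146.06/2.02) = 8.503.
With d_H₂ + d_SF₆ = 199 cm, d_SF₆ = 199/(1 + 8.503) = 20.94 cm.
d_H₂ = 199 − 20.94 = 178 cm.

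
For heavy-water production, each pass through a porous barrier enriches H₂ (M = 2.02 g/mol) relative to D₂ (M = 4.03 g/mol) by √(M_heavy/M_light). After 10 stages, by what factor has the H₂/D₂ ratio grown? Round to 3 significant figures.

31.6

The single-stage factor is √(M_heavy/M_light), so 10 stages give [√(4.03/2.02)]^10 = (4.03/2.02)^(10/2).
= 1.99505^5 = 31.6.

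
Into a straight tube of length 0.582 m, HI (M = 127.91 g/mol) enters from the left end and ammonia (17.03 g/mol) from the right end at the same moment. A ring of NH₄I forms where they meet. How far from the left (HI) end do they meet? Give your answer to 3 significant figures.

Graham's law gives d_HI/d_NH₃ = rate_HI/rate_NH₃ = √(M_NH₃/M_HI) = √(17.03/127.91) = 0.3649.
With d_HI + d_NH₃ = 0.582 m, d_NH₃ = 0.582/(1 + 0.3649) = 0.4264 m.
d_HI = 0.582 − 0.4264 = 0.156 m.

0.156 m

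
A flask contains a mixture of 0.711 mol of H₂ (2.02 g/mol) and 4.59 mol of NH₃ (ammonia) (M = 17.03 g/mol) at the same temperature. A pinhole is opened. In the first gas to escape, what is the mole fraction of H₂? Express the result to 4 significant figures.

0.3102

Effusion rate of each component ∝ n_i/√M_i (partial pressure × 1/√M).
So x_H₂ in the escaping gas = (n_H₂/√M_H₂) / Σ(n_i/√M_i)
= (0.711/√2.02) / (0.711/√2.02 + 4.59/√17.03) = 0.5003/(0.5003 + 1.112) = 0.3102.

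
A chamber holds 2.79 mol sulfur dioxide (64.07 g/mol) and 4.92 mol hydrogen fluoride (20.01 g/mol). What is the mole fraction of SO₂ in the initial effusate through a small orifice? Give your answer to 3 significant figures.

0.241

Each component's effusion rate ∝ (its partial pressure)·(1/√M) ∝ n_i/√M_i.
x_SO₂(eff) = (n_SO₂/√M_SO₂) / (n_SO₂/√M_SO₂ + n_HF/√M_HF)
= (2.79/√64.07) / (2.79/√64.07 + 4.92/√20.01) = 0.3486/(0.3486 + 1.100) = 0.241.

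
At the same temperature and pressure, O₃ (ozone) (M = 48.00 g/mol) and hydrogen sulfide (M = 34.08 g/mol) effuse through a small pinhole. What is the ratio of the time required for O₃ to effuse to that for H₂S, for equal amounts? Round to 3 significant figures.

1.19

Graham's law gives t_O₃/t_H₂S = √(M_O₃/M_H₂S) = √(48.00/34.08) = √1.408 = 1.19.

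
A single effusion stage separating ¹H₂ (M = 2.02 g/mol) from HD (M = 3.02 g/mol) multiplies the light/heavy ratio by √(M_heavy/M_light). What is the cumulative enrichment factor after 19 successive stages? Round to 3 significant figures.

45.6

After 19 stages the ratio has grown by (√(3.02/2.02))^19 = (3.02/2.02)^(19/2).
= 1.49505^(19/2) = 45.6.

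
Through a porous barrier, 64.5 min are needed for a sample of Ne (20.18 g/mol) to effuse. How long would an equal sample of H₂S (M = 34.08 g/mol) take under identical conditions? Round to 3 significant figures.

By Graham's law, t_H₂S/t_Ne = √(M_H₂S/M_Ne) = √(34.08/20.18) = √1.689 = 1.300.
So the time for H₂S is 64.5 × 1.300 = 83.8 min.

83.8 min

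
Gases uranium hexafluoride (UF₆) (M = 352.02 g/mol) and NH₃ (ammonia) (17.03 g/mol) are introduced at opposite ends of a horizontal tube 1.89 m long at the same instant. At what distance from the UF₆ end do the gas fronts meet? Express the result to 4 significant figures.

Graham's law gives d_UF₆/d_NH₃ = rate_UF₆/rate_NH₃ = √(M_NH₃/M_UF₆) = √(17.03/352.02) = 0.2199.
With d_UF₆ + d_NH₃ = 1.89 m, d_NH₃ = 1.89/(1 + 0.2199) = 1.549 m.
d_UF₆ = 1.89 − 1.549 = 0.3408 m.

0.3408 m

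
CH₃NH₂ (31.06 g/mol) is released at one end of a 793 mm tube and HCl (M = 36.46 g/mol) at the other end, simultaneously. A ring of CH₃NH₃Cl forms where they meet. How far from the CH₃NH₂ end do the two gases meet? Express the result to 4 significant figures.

412.4 mm

Distances travelled in equal time are proportional to diffusion rates, so d_CH₃NH₂/d_HCl = √(M_HCl/M_CH₃NH₂) = √(36.46/31.06) = 1.083.
With d_CH₃NH₂ + d_HCl = 793 mm, d_HCl = 793/(1 + 1.083) = 380.6 mm.
d_CH₃NH₂ = 793 − 380.6 = 412.4 mm.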